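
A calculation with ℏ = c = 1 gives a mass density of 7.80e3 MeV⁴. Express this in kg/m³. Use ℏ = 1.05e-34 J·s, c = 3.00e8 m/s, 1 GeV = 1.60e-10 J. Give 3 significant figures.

1.82e12 kg/m³

Mass density is [E]/(c²[L]³) = [E]⁴/(ℏ³c⁵).
1 GeV⁴ → 1/(ℏ³c⁵) × (1 GeV in J)⁴ = 2.33e20 kg/m³.
Convert the energy scale: 7.80e3 MeV⁴ = 7.80e-9 GeV⁴.
Result: 7.80e-9 × 2.33e20 = 1.82e12 kg/m³.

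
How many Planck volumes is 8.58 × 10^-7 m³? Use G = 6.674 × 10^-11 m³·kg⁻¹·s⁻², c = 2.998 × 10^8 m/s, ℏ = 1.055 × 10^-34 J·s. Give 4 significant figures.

2.031 × 10^98

Planck volume: V_P = (ℏG/c³)^(3/2) = 4.224 × 10^-105 m³.
8.58 × 10^-7 / 4.224 × 10^-105 = 2.031 × 10^98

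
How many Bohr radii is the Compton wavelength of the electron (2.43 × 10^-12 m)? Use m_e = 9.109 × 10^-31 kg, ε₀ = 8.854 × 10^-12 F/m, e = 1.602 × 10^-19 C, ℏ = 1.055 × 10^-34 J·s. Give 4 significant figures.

Bohr radius: a₀ = 4πε₀ℏ²/(m_e e²) = 5.297 × 10^-11 m.
2.43 × 10^-12 / 5.297 × 10^-11 = 0.04587

0.04587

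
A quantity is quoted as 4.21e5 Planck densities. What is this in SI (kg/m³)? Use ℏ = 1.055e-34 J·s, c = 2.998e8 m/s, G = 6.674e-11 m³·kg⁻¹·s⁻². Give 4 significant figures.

2.170e102 kg/m³

One Planck density: ρ_P = c⁵/(ℏG²) = 5.154e96 kg/m³.
4.21e5 × 5.154e96 kg/m³ = 2.170e102 kg/m³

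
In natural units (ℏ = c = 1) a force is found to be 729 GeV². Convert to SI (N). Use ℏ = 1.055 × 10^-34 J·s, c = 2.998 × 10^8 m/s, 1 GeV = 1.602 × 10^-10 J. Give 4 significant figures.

Force is [E]/[L] = [E]²/(ℏc); restore (ℏc)⁻¹.
1 GeV² → 1/(ℏc) × (1 GeV in J)² = 8.114 × 10^5 N.
Result: 729 × 8.114 × 10^5 = 5.915 × 10^8 N.

5.915 × 10^8 N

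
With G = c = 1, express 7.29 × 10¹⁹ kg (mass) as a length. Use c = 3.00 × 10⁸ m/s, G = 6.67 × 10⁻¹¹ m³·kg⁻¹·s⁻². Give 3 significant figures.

In G = c = 1 units mass has dimensions of length; the conversion factor is G/c².
7.29 × 10¹⁹ kg × (G/c²) = 5.40 × 10⁻⁸ m

5.40 × 10⁻⁸ m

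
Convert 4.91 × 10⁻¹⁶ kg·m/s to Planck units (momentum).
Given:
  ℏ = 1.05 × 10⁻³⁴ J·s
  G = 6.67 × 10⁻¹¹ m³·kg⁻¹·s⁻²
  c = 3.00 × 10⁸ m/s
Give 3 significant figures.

Planck momentum: p_P = √(ℏc³/G) = 6.52 kg·m/s.
4.91 × 10⁻¹⁶ / 6.52 = 7.53 × 10⁻¹⁷

7.53 × 10⁻¹⁷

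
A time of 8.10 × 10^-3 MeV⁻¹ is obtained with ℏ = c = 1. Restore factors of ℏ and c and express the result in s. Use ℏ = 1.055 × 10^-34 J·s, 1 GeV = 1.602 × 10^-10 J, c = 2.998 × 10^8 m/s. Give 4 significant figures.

5.334 × 10^-24 s

A time is [E]⁻¹ in ℏ=c=1; restore one factor of ℏ.
1 GeV⁻¹ → ℏ × (1 GeV in J)⁻¹ = 6.586 × 10^-25 s.
Convert the energy scale: 8.10 × 10^-3 MeV⁻¹ = 8.10 GeV⁻¹.
Result: 8.10 × 6.586 × 10^-25 = 5.334 × 10^-24 s.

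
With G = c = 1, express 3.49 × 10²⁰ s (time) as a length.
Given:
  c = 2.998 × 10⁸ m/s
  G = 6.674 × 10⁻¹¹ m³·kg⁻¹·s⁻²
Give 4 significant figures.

Time → length via c.
3.49 × 10²⁰ s × (c) = 1.046 × 10²⁹ m

1.046 × 10²⁹ m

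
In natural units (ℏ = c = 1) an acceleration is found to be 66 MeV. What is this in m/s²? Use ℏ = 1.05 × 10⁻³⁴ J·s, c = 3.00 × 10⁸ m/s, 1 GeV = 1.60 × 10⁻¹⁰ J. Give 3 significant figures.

Acceleration is [L]/[T]² = c·[E]/ℏ.
1 GeV → c/ℏ × (1 GeV in J) = 4.57 × 10³² m/s².
Convert the energy scale: 66 MeV = 0.0660 GeV.
Result: 0.0660 × 4.57 × 10³² = 3.02 × 10³¹ m/s².

3.02 × 10³¹ m/s²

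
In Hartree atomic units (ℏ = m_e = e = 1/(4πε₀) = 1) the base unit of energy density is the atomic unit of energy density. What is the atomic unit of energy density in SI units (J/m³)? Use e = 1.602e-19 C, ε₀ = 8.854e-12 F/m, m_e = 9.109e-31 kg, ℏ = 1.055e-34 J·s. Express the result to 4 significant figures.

u_au = E_h/a₀³ = m_e⁴e¹⁰/((4πε₀)⁵ℏ⁸)
E_h = 4.354e-18 J
a₀ = 5.297e-11 m
E_h/a₀³ = 2.929e13 J/m³

2.929e13 J/m³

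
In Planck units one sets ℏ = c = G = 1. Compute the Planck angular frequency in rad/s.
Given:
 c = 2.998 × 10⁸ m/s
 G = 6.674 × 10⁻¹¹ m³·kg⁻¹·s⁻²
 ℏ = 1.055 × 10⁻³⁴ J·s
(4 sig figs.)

1.855 × 10⁴³ rad/s

ω_P = √(c⁵/(ℏG))
  = √(3.440 × 10⁸⁶)
  = 1.855 × 10⁴³ rad/s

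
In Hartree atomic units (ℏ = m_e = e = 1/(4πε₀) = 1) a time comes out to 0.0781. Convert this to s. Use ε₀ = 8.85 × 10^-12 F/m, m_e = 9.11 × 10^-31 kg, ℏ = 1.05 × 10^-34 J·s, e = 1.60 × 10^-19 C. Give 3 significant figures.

One atomic unit of time: τ_au = (4πε₀)²ℏ³/(m_e e⁴) = 2.40 × 10^-17 s.
0.0781 × 2.40 × 10^-17 s = 1.87 × 10^-18 s

1.87 × 10^-18 s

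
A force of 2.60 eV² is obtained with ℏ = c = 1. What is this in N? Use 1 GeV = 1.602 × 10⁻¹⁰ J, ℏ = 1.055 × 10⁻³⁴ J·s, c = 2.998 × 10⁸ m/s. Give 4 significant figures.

2.110 × 10⁻¹² N

Force is [E]/[L] = [E]²/(ℏc); restore (ℏc)⁻¹.
1 GeV² → 1/(ℏc) × (1 GeV in J)² = 8.114 × 10⁵ N.
Convert the energy scale: 2.60 eV² = 2.60 × 10⁻¹⁸ GeV².
Result: 2.60 × 10⁻¹⁸ × 8.114 × 10⁵ = 2.110 × 10⁻¹² N.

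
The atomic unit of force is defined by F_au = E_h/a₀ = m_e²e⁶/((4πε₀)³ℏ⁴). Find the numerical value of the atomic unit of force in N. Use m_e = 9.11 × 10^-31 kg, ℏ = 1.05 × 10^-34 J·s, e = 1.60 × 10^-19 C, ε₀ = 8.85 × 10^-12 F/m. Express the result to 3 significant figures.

8.33 × 10^-8 N

F_au = E_h/a₀ = m_e²e⁶/((4πε₀)³ℏ⁴)
E_h = 4.38 × 10^-18 J
a₀ = 5.26 × 10^-11 m
E_h/a₀ = 8.33 × 10^-8 N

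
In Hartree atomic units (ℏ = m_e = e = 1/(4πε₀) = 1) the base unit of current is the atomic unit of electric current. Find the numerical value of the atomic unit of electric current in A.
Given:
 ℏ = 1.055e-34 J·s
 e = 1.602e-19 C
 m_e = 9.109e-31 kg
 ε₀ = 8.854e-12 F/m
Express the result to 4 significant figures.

6.612e-3 A

I_au = e E_h/ℏ = m_e e⁵/((4πε₀)²ℏ³)
E_h = 4.354e-18 J
e·E_h/ℏ = 6.612e-3 A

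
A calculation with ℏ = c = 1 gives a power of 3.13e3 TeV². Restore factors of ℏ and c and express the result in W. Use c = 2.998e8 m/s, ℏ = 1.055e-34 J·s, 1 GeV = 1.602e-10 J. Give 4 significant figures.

7.614e23 W

Power is [E]/[T] = [E]²/ℏ.
1 GeV² → 1/ℏ × (1 GeV in J)² = 2.433e14 W.
Convert the energy scale: 3.13e3 TeV² = 3.13e9 GeV².
Result: 3.13e9 × 2.433e14 = 7.614e23 W.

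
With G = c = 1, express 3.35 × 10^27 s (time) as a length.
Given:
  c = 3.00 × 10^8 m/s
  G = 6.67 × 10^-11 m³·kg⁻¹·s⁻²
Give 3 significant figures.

1.00 × 10^36 m

Time → length via c.
3.35 × 10^27 s × (c) = 1.00 × 10^36 m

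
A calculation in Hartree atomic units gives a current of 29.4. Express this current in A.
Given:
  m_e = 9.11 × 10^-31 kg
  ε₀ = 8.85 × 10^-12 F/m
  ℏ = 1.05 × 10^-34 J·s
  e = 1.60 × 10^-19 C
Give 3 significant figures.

One atomic unit of electric current: I_au = e E_h/ℏ = m_e e⁵/((4πε₀)²ℏ³) = 6.67 × 10^-3 A.
29.4 × 6.67 × 10^-3 A = 0.196 A

0.196 A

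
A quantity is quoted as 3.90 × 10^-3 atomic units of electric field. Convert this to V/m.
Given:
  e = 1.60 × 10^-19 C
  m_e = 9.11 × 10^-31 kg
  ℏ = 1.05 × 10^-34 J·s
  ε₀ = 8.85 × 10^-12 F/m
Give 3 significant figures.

One atomic unit of electric field: E_au = E_h/(e a₀) = m_e²e⁵/((4πε₀)³ℏ⁴) = 5.20 × 10^11 V/m.
3.90 × 10^-3 × 5.20 × 10^11 V/m = 2.03 × 10^9 V/m

2.03 × 10^9 V/m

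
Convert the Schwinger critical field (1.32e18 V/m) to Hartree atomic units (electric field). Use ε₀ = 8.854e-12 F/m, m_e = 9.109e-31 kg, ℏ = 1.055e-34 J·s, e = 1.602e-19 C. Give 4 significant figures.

atomic unit of electric field: E_au = E_h/(e a₀) = m_e²e⁵/((4πε₀)³ℏ⁴) = 5.131e11 V/m.
1.32e18 / 5.131e11 = 2.573e6

2.573e6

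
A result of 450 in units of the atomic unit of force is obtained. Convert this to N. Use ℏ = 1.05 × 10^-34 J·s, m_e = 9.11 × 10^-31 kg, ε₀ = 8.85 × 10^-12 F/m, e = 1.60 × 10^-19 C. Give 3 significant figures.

One atomic unit of force: F_au = E_h/a₀ = m_e²e⁶/((4πε₀)³ℏ⁴) = 8.33 × 10^-8 N.
450 × 8.33 × 10^-8 N = 3.75 × 10^-5 N

3.75 × 10^-5 N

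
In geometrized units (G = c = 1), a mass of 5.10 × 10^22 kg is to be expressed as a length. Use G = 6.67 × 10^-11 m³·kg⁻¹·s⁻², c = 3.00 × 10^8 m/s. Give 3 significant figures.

3.78 × 10^-5 m

In G = c = 1 units mass has dimensions of length; the conversion factor is G/c².
5.10 × 10^22 kg × (G/c²) = 3.78 × 10^-5 m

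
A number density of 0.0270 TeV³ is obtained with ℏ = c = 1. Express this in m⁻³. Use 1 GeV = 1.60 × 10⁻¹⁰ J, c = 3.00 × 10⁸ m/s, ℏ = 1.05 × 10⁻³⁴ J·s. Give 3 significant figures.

Number density is [L]⁻³ = [E]³/(ℏc)³.
1 GeV³ → 1/(ℏc)³ × (1 GeV in J)³ = 1.31 × 10⁴⁷ m⁻³.
Convert the energy scale: 0.0270 TeV³ = 2.70 × 10⁷ GeV³.
Result: 2.70 × 10⁷ × 1.31 × 10⁴⁷ = 3.54 × 10⁵⁴ m⁻³.

3.54 × 10⁵⁴ m⁻³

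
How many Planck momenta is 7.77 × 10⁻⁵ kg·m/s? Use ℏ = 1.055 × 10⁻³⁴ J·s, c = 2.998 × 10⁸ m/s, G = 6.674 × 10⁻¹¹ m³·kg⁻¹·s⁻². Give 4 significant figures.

1.191 × 10⁻⁵

Planck momentum: p_P = √(ℏc³/G) = 6.527 kg·m/s.
7.77 × 10⁻⁵ / 6.527 = 1.191 × 10⁻⁵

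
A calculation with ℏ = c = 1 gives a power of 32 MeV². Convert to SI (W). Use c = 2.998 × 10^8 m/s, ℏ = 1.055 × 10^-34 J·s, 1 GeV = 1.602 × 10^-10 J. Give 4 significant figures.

7.784 × 10^9 W

Power is [E]/[T] = [E]²/ℏ.
1 GeV² → 1/ℏ × (1 GeV in J)² = 2.433 × 10^14 W.
Convert the energy scale: 32 MeV² = 3.20 × 10^-5 GeV².
Result: 3.20 × 10^-5 × 2.433 × 10^14 = 7.784 × 10^9 W.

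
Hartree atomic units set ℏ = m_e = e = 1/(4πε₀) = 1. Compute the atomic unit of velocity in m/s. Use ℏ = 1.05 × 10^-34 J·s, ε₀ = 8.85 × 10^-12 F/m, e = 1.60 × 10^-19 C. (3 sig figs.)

2.19 × 10^6 m/s

From ℏ = m_e = e = 1/(4πε₀) = 1 the velocity scale is v_au = e²/(4πε₀ℏ).
  = 2.56 × 10^-38 / 1.17 × 10^-44
  = 2.19 × 10^6 m/s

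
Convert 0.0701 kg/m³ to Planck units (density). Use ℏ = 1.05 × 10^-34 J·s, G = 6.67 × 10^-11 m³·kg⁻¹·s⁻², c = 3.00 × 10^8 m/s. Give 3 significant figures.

1.35 × 10^-98

Planck density: ρ_P = c⁵/(ℏG²) = 5.20 × 10^96 kg/m³.
0.0701 / 5.20 × 10^96 = 1.35 × 10^-98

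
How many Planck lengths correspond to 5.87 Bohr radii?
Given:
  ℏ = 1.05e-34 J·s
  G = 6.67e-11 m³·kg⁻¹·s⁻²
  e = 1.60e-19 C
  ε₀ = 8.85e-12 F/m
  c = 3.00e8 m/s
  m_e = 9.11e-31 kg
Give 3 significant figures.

1.92e25

Bohr radius: a₀ = 4πε₀ℏ²/(m_e e²) = 5.26e-11 m
Planck length: ℓ_P = √(ℏG/c³) = 1.61e-35 m
5.87 × 5.26e-11 / 1.61e-35 = 1.92e25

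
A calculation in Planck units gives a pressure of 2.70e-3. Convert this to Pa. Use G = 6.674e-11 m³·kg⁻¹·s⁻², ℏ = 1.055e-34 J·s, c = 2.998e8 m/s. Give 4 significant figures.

1.251e111 Pa

One Planck pressure: p_P = c⁷/(ℏG²) = 4.632e113 Pa.
2.70e-3 × 4.632e113 Pa = 1.251e111 Pa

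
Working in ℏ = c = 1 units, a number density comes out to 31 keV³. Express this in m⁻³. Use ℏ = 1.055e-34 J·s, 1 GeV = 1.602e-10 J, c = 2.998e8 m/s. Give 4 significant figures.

Number density is [L]⁻³ = [E]³/(ℏc)³.
1 GeV³ → 1/(ℏc)³ × (1 GeV in J)³ = 1.299e47 m⁻³.
Convert the energy scale: 31 keV³ = 3.10e-17 GeV³.
Result: 3.10e-17 × 1.299e47 = 4.028e30 m⁻³.

4.028e30 m⁻³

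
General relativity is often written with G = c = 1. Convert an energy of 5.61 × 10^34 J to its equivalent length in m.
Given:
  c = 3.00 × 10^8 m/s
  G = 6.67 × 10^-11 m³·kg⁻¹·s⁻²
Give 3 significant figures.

4.62 × 10^-10 m

Energy → length via G/c⁴.
5.61 × 10^34 J × (G/c⁴) = 4.62 × 10^-10 m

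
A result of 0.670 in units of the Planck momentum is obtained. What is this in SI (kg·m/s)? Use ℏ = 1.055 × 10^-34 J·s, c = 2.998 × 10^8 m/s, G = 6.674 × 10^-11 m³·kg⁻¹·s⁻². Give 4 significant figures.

4.373 kg·m/s

One Planck momentum: p_P = √(ℏc³/G) = 6.527 kg·m/s.
0.670 × 6.527 kg·m/s = 4.373 kg·m/s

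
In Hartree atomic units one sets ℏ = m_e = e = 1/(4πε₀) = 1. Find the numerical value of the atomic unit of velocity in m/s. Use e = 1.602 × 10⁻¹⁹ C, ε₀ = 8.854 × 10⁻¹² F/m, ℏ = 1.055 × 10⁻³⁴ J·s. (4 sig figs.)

v_au = e²/(4πε₀ℏ)
  = 2.566 × 10⁻³⁸ / 1.174 × 10⁻⁴⁴
  = 2.186 × 10⁶ m/s

2.186 × 10⁶ m/s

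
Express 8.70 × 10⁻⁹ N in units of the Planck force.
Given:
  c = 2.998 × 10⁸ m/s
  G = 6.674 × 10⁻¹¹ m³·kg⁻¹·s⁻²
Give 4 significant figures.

Planck force: F_P = c⁴/G = 1.210 × 10⁴⁴ N.
8.70 × 10⁻⁹ / 1.210 × 10⁴⁴ = 7.188 × 10⁻⁵³

7.188 × 10⁻⁵³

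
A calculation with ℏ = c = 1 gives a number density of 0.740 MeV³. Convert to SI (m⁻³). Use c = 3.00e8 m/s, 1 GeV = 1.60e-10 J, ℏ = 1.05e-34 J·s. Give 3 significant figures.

9.70e37 m⁻³

Number density is [L]⁻³ = [E]³/(ℏc)³.
1 GeV³ → 1/(ℏc)³ × (1 GeV in J)³ = 1.31e47 m⁻³.
Convert the energy scale: 0.740 MeV³ = 7.40e-10 GeV³.
Result: 7.40e-10 × 1.31e47 = 9.70e37 m⁻³.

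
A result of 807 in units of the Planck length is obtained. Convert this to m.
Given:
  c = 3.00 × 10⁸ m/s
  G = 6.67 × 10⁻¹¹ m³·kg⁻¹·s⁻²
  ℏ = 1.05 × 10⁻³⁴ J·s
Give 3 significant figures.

1.30 × 10⁻³² m

One Planck length: ℓ_P = √(ℏG/c³) = 1.61 × 10⁻³⁵ m.
807 × 1.61 × 10⁻³⁵ m = 1.30 × 10⁻³² m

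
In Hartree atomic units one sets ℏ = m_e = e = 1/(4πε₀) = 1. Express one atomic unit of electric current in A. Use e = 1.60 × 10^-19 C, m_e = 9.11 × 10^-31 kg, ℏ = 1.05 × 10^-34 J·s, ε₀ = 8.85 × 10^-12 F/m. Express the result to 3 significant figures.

6.67 × 10^-3 A

I_au = e E_h/ℏ = m_e e⁵/((4πε₀)²ℏ³)
E_h = 4.38 × 10^-18 J
e·E_h/ℏ = 6.67 × 10^-3 A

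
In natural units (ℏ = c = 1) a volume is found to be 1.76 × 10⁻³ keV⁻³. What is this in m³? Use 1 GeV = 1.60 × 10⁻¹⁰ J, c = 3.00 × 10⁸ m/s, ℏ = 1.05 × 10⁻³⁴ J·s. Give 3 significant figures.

1.34 × 10⁻³² m³

Volume is [L]³ = [E]⁻³·(ℏc)³.
1 GeV⁻³ → (ℏc)³ × (1 GeV in J)⁻³ = 7.63 × 10⁻⁴⁸ m³.
Convert the energy scale: 1.76 × 10⁻³ keV⁻³ = 1.76 × 10¹⁵ GeV⁻³.
Result: 1.76 × 10¹⁵ × 7.63 × 10⁻⁴⁸ = 1.34 × 10⁻³² m³.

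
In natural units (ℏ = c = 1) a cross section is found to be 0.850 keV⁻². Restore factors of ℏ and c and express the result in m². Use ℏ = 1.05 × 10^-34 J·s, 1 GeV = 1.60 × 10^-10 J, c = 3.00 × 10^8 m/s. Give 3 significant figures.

3.29 × 10^-20 m²

Area is [L]² = [E]⁻²·(ℏc)²; restore (ℏc)².
1 GeV⁻² → (ℏc)² × (1 GeV in J)⁻² = 3.88 × 10^-32 m².
Convert the energy scale: 0.850 keV⁻² = 8.50 × 10^11 GeV⁻².
Result: 8.50 × 10^11 × 3.88 × 10^-32 = 3.29 × 10^-20 m².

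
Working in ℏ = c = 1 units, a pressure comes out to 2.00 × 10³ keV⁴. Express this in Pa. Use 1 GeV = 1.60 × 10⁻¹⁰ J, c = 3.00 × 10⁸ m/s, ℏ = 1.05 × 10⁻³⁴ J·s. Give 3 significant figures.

4.19 × 10¹⁶ Pa

Pressure is [E]/[L]³ = [E]⁴/(ℏc)³.
1 GeV⁴ → 1/(ℏc)³ × (1 GeV in J)⁴ = 2.10 × 10³⁷ Pa.
Convert the energy scale: 2.00 × 10³ keV⁴ = 2.00 × 10⁻²¹ GeV⁴.
Result: 2.00 × 10⁻²¹ × 2.10 × 10³⁷ = 4.19 × 10¹⁶ Pa.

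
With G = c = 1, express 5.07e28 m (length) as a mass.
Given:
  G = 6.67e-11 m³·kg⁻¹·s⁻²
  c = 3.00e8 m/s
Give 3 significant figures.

Length → mass via c²/G.
5.07e28 m × (c²/G) = 6.84e55 kg

6.84e55 kg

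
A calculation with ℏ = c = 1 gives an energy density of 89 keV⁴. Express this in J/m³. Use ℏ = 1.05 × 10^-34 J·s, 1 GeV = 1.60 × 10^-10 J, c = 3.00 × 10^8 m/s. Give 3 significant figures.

[E]/[L]³ = [E]⁴/(ℏc)³; restore (ℏc)⁻³.
1 GeV⁴ → 1/(ℏc)³ × (1 GeV in J)⁴ = 2.10 × 10^37 J/m³.
Convert the energy scale: 89 keV⁴ = 8.90 × 10^-23 GeV⁴.
Result: 8.90 × 10^-23 × 2.10 × 10^37 = 1.87 × 10^15 J/m³.

1.87 × 10^15 J/m³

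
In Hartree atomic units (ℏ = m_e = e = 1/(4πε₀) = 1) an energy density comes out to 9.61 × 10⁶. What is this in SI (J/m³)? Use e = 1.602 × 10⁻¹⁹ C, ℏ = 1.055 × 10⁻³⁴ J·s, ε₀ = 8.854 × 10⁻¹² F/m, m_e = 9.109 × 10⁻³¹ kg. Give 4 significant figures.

2.815 × 10²⁰ J/m³

One atomic unit of energy density: u_au = E_h/a₀³ = m_e⁴e¹⁰/((4πε₀)⁵ℏ⁸) = 2.929 × 10¹³ J/m³.
9.61 × 10⁶ × 2.929 × 10¹³ J/m³ = 2.815 × 10²⁰ J/m³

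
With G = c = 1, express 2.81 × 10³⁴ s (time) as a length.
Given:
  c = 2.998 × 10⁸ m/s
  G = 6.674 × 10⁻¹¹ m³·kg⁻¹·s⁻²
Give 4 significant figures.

Time → length via c.
2.81 × 10³⁴ s × (c) = 8.424 × 10⁴² m

8.424 × 10⁴² m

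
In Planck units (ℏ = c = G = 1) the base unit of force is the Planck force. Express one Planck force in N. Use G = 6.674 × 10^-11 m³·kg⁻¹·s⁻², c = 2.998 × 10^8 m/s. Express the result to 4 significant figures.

1.210 × 10^44 N

F_P = c⁴/G
  = 8.078 × 10^33 / 6.674 × 10^-11
  = 1.210 × 10^44 N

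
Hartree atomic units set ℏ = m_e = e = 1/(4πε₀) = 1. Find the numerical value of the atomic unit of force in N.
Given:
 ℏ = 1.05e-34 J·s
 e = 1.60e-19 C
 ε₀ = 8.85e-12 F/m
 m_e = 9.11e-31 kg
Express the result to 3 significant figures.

8.33e-8 N

From ℏ = m_e = e = 1/(4πε₀) = 1 the force scale is F_au = E_h/a₀ = m_e²e⁶/((4πε₀)³ℏ⁴).
E_h = 4.38e-18 J
a₀ = 5.26e-11 m
E_h/a₀ = 8.33e-8 N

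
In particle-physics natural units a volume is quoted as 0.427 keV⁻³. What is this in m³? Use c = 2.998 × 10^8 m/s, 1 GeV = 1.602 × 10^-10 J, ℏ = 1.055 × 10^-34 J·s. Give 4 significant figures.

3.286 × 10^-30 m³

Volume is [L]³ = [E]⁻³·(ℏc)³.
1 GeV⁻³ → (ℏc)³ × (1 GeV in J)⁻³ = 7.696 × 10^-48 m³.
Convert the energy scale: 0.427 keV⁻³ = 4.27 × 10^17 GeV⁻³.
Result: 4.27 × 10^17 × 7.696 × 10^-48 = 3.286 × 10^-30 m³.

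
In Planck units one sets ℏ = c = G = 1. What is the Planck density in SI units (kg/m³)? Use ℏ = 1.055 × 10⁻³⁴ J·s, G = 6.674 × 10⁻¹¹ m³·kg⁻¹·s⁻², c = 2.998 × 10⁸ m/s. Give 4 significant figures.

ρ_P = c⁵/(ℏG²)
  = 2.422 × 10⁴² / 4.699 × 10⁻⁵⁵
  = 5.154 × 10⁹⁶ kg/m³

5.154 × 10⁹⁶ kg/m³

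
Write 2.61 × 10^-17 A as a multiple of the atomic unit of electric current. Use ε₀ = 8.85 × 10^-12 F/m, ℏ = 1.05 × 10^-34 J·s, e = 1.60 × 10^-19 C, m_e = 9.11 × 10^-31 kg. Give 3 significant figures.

atomic unit of electric current: I_au = e E_h/ℏ = m_e e⁵/((4πε₀)²ℏ³) = 6.67 × 10^-3 A.
2.61 × 10^-17 / 6.67 × 10^-3 = 3.91 × 10^-15

3.91 × 10^-15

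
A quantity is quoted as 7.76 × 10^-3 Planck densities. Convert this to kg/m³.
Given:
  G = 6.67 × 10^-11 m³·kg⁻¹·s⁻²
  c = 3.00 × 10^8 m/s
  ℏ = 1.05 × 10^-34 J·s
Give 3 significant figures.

4.04 × 10^94 kg/m³

One Planck density: ρ_P = c⁵/(ℏG²) = 5.20 × 10^96 kg/m³.
7.76 × 10^-3 × 5.20 × 10^96 kg/m³ = 4.04 × 10^94 kg/m³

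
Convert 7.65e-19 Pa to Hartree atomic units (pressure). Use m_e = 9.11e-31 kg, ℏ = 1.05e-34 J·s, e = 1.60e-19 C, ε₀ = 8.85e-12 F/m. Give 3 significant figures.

atomic unit of pressure: P_au = E_h/a₀³ = m_e⁴e¹⁰/((4πε₀)⁵ℏ⁸) = 3.01e13 Pa.
7.65e-19 / 3.01e13 = 2.54e-32

2.54e-32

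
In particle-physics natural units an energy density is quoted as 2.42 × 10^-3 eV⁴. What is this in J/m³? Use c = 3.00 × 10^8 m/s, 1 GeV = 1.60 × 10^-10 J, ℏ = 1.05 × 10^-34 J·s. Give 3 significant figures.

[E]/[L]³ = [E]⁴/(ℏc)³; restore (ℏc)⁻³.
1 GeV⁴ → 1/(ℏc)³ × (1 GeV in J)⁴ = 2.10 × 10^37 J/m³.
Convert the energy scale: 2.42 × 10^-3 eV⁴ = 2.42 × 10^-39 GeV⁴.
Result: 2.42 × 10^-39 × 2.10 × 10^37 = 0.0507 J/m³.

0.0507 J/m³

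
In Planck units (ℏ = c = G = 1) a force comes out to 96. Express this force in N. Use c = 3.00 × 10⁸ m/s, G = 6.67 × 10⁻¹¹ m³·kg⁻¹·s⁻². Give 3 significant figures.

1.17 × 10⁴⁶ N

One Planck force: F_P = c⁴/G = 1.21 × 10⁴⁴ N.
96 × 1.21 × 10⁴⁴ N = 1.17 × 10⁴⁶ N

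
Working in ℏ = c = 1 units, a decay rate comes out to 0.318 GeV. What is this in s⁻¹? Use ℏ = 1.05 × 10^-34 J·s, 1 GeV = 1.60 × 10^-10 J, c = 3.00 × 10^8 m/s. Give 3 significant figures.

4.85 × 10^23 s⁻¹

A rate is [E]/ℏ; divide by ℏ.
1 GeV → 1/ℏ × (1 GeV in J) = 1.52 × 10^24 s⁻¹.
Result: 0.318 × 1.52 × 10^24 = 4.85 × 10^23 s⁻¹.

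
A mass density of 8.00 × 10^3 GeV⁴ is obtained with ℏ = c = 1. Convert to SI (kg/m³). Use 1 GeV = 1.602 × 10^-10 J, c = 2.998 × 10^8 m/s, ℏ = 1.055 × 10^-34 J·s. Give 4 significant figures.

Mass density is [E]/(c²[L]³) = [E]⁴/(ℏ³c⁵).
1 GeV⁴ → 1/(ℏ³c⁵) × (1 GeV in J)⁴ = 2.316 × 10^20 kg/m³.
Result: 8.00 × 10^3 × 2.316 × 10^20 = 1.853 × 10^24 kg/m³.

1.853 × 10^24 kg/m³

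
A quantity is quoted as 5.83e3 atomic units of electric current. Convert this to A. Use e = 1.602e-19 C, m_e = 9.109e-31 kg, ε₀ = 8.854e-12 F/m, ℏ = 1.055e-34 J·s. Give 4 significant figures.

One atomic unit of electric current: I_au = e E_h/ℏ = m_e e⁵/((4πε₀)²ℏ³) = 6.612e-3 A.
5.83e3 × 6.612e-3 A = 38.55 A

38.55 A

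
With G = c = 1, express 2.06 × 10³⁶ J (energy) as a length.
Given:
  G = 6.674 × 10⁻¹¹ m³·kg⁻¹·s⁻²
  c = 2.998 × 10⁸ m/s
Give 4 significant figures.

Energy → length via G/c⁴.
2.06 × 10³⁶ J × (G/c⁴) = 1.702 × 10⁻⁸ m

1.702 × 10⁻⁸ m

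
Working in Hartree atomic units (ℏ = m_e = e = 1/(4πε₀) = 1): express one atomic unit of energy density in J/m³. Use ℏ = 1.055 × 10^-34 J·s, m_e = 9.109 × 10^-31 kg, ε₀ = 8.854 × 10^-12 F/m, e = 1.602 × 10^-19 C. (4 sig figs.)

2.929 × 10^13 J/m³

From ℏ = m_e = e = 1/(4πε₀) = 1 the energy density scale is u_au = E_h/a₀³ = m_e⁴e¹⁰/((4πε₀)⁵ℏ⁸).
E_h = 4.354 × 10^-18 J
a₀ = 5.297 × 10^-11 m
E_h/a₀³ = 2.929 × 10^13 J/m³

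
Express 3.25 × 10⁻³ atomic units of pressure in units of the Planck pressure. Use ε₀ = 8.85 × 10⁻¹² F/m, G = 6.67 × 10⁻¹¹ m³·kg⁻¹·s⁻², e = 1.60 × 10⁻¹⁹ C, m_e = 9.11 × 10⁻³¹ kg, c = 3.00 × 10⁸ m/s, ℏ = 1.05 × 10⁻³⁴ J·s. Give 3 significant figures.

2.09 × 10⁻¹⁰³

atomic unit of pressure: P_au = E_h/a₀³ = m_e⁴e¹⁰/((4πε₀)⁵ℏ⁸) = 3.01 × 10¹³ Pa
Planck pressure: p_P = c⁷/(ℏG²) = 4.68 × 10¹¹³ Pa
3.25 × 10⁻³ × 3.01 × 10¹³ / 4.68 × 10¹¹³ = 2.09 × 10⁻¹⁰³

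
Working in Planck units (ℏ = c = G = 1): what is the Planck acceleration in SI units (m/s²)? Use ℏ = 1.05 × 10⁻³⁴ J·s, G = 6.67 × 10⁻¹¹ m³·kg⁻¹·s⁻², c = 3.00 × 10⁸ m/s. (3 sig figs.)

5.59 × 10⁵¹ m/s²

From ℏ = c = G = 1 the acceleration scale is a_P = √(c⁷/(ℏG)).
  = √(3.12 × 10¹⁰³)
  = 5.59 × 10⁵¹ m/s²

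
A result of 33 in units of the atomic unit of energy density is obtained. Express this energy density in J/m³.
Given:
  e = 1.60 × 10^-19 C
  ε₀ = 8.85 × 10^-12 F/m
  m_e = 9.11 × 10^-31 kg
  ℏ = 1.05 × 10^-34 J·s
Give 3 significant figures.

9.94 × 10^14 J/m³

One atomic unit of energy density: u_au = E_h/a₀³ = m_e⁴e¹⁰/((4πε₀)⁵ℏ⁸) = 3.01 × 10^13 J/m³.
33 × 3.01 × 10^13 J/m³ = 9.94 × 10^14 J/m³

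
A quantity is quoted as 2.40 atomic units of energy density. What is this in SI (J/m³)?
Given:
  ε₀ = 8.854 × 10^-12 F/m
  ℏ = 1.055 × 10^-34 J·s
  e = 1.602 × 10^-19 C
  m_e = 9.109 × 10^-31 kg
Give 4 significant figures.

7.030 × 10^13 J/m³

One atomic unit of energy density: u_au = E_h/a₀³ = m_e⁴e¹⁰/((4πε₀)⁵ℏ⁸) = 2.929 × 10^13 J/m³.
2.40 × 2.929 × 10^13 J/m³ = 7.030 × 10^13 J/m³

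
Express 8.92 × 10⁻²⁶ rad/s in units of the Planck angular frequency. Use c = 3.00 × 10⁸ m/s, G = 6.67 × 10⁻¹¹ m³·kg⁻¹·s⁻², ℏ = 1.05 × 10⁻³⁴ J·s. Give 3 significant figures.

4.79 × 10⁻⁶⁹

Planck angular frequency: ω_P = √(c⁵/(ℏG)) = 1.86 × 10⁴³ rad/s.
8.92 × 10⁻²⁶ / 1.86 × 10⁴³ = 4.79 × 10⁻⁶⁹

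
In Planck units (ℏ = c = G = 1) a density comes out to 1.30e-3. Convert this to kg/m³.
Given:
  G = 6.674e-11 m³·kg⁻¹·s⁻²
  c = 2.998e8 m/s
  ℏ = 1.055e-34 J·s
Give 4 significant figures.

6.700e93 kg/m³

One Planck density: ρ_P = c⁵/(ℏG²) = 5.154e96 kg/m³.
1.30e-3 × 5.154e96 kg/m³ = 6.700e93 kg/m³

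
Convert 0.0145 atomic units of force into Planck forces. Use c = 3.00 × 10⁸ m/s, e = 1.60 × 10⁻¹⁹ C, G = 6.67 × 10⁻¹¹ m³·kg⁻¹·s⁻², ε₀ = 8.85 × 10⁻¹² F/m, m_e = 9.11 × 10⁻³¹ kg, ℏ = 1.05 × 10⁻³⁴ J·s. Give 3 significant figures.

9.94 × 10⁻⁵⁴

atomic unit of force: F_au = E_h/a₀ = m_e²e⁶/((4πε₀)³ℏ⁴) = 8.33 × 10⁻⁸ N
Planck force: F_P = c⁴/G = 1.21 × 10⁴⁴ N
0.0145 × 8.33 × 10⁻⁸ / 1.21 × 10⁴⁴ = 9.94 × 10⁻⁵⁴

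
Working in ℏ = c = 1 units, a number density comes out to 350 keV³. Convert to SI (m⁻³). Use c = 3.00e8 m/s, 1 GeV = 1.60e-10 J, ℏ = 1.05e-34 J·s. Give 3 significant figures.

Number density is [L]⁻³ = [E]³/(ℏc)³.
1 GeV³ → 1/(ℏc)³ × (1 GeV in J)³ = 1.31e47 m⁻³.
Convert the energy scale: 350 keV³ = 3.50e-16 GeV³.
Result: 3.50e-16 × 1.31e47 = 4.59e31 m⁻³.

4.59e31 m⁻³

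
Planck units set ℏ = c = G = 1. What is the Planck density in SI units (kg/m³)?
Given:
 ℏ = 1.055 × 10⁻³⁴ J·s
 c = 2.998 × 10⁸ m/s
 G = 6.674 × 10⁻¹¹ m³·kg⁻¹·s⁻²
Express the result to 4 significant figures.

5.154 × 10⁹⁶ kg/m³

The unique combination of the constants set to 1 with dimensions of density is ρ_P = c⁵/(ℏG²).
  = 2.422 × 10⁴² / 4.699 × 10⁻⁵⁵
  = 5.154 × 10⁹⁶ kg/m³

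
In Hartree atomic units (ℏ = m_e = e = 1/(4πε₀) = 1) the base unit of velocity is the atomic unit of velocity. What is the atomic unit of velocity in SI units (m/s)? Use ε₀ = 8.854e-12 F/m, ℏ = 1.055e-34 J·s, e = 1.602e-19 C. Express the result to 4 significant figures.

2.186e6 m/s

v_au = e²/(4πε₀ℏ)
  = 2.566e-38 / 1.174e-44
  = 2.186e6 m/s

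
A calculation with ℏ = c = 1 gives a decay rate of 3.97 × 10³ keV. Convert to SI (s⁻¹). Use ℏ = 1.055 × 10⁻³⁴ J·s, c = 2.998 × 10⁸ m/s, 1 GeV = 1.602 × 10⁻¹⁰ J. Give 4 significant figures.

6.028 × 10²¹ s⁻¹

A rate is [E]/ℏ; divide by ℏ.
1 GeV → 1/ℏ × (1 GeV in J) = 1.518 × 10²⁴ s⁻¹.
Convert the energy scale: 3.97 × 10³ keV = 3.97 × 10⁻³ GeV.
Result: 3.97 × 10⁻³ × 1.518 × 10²⁴ = 6.028 × 10²¹ s⁻¹.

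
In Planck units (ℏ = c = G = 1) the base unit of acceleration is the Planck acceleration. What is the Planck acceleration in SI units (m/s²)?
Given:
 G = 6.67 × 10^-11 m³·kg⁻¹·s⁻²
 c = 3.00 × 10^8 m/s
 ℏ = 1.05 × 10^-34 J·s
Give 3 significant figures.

5.59 × 10^51 m/s²

a_P = √(c⁷/(ℏG))
  = √(3.12 × 10^103)
  = 5.59 × 10^51 m/s²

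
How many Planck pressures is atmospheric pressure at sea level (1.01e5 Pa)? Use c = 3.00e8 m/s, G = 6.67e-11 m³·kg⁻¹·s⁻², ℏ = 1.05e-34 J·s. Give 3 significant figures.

Planck pressure: p_P = c⁷/(ℏG²) = 4.68e113 Pa.
1.01e5 / 4.68e113 = 2.16e-109

2.16e-109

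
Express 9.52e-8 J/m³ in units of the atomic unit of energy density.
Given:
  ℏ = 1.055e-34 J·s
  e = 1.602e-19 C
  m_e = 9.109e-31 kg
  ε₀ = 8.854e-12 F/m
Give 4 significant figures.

atomic unit of energy density: u_au = E_h/a₀³ = m_e⁴e¹⁰/((4πε₀)⁵ℏ⁸) = 2.929e13 J/m³.
9.52e-8 / 2.929e13 = 3.250e-21

3.250e-21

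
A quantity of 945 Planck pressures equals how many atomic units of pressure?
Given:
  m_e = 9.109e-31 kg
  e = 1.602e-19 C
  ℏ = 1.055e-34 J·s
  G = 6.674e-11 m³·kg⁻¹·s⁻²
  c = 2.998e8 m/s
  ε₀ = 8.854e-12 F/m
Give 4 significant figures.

1.494e103

Planck pressure: p_P = c⁷/(ℏG²) = 4.632e113 Pa
atomic unit of pressure: P_au = E_h/a₀³ = m_e⁴e¹⁰/((4πε₀)⁵ℏ⁸) = 2.929e13 Pa
945 × 4.632e113 / 2.929e13 = 1.494e103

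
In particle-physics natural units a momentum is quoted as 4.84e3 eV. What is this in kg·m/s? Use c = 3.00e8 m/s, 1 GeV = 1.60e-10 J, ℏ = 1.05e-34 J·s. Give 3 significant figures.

Momentum is [E]/c; divide by c.
1 GeV → 1/c × (1 GeV in J) = 5.33e-19 kg·m/s.
Convert the energy scale: 4.84e3 eV = 4.84e-6 GeV.
Result: 4.84e-6 × 5.33e-19 = 2.58e-24 kg·m/s.

2.58e-24 kg·m/s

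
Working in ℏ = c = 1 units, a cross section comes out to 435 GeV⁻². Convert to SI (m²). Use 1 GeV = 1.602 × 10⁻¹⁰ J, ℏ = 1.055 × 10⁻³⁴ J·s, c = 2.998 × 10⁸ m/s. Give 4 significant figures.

Area is [L]² = [E]⁻²·(ℏc)²; restore (ℏc)².
1 GeV⁻² → (ℏc)² × (1 GeV in J)⁻² = 3.898 × 10⁻³² m².
Result: 435 × 3.898 × 10⁻³² = 1.696 × 10⁻²⁹ m².

1.696 × 10⁻²⁹ m²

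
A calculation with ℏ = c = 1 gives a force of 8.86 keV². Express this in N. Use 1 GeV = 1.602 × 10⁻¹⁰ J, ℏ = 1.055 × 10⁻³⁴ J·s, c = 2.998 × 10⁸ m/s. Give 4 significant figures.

7.189 × 10⁻⁶ N

Force is [E]/[L] = [E]²/(ℏc); restore (ℏc)⁻¹.
1 GeV² → 1/(ℏc) × (1 GeV in J)² = 8.114 × 10⁵ N.
Convert the energy scale: 8.86 keV² = 8.86 × 10⁻¹² GeV².
Result: 8.86 × 10⁻¹² × 8.114 × 10⁵ = 7.189 × 10⁻⁶ N.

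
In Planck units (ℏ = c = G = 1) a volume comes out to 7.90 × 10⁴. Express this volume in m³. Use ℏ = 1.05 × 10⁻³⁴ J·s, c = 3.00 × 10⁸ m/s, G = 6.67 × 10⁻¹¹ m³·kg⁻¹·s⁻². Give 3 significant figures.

3.30 × 10⁻¹⁰⁰ m³

One Planck volume: V_P = (ℏG/c³)^(3/2) = 4.18 × 10⁻¹⁰⁵ m³.
7.90 × 10⁴ × 4.18 × 10⁻¹⁰⁵ m³ = 3.30 × 10⁻¹⁰⁰ m³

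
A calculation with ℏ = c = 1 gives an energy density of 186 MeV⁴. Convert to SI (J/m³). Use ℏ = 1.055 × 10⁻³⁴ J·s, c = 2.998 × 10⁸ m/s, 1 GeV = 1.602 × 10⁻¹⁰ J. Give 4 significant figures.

3.872 × 10²⁷ J/m³

[E]/[L]³ = [E]⁴/(ℏc)³; restore (ℏc)⁻³.
1 GeV⁴ → 1/(ℏc)³ × (1 GeV in J)⁴ = 2.082 × 10³⁷ J/m³.
Convert the energy scale: 186 MeV⁴ = 1.86 × 10⁻¹⁰ GeV⁴.
Result: 1.86 × 10⁻¹⁰ × 2.082 × 10³⁷ = 3.872 × 10²⁷ J/m³.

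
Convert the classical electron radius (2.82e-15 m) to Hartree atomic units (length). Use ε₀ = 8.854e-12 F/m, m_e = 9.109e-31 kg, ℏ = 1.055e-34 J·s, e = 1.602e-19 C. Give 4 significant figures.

Bohr radius: a₀ = 4πε₀ℏ²/(m_e e²) = 5.297e-11 m.
2.82e-15 / 5.297e-11 = 5.323e-5

5.323e-5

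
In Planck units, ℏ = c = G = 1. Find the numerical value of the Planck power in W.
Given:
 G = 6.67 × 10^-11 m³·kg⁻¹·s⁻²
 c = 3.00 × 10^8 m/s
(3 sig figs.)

From ℏ = c = G = 1 the power scale is P_P = c⁵/G.
  = 2.43 × 10^42 / 6.67 × 10^-11
  = 3.64 × 10^52 W

3.64 × 10^52 W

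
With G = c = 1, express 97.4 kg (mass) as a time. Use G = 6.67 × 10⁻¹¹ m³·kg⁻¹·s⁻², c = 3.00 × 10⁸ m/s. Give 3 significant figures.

Mass → time via G/c³.
97.4 kg × (G/c³) = 2.41 × 10⁻³⁴ s

2.41 × 10⁻³⁴ s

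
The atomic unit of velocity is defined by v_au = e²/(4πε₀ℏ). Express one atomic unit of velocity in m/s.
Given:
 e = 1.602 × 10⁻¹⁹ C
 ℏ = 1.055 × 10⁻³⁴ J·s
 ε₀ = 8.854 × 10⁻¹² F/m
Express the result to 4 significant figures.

2.186 × 10⁶ m/s

v_au = e²/(4πε₀ℏ)
  = 2.566 × 10⁻³⁸ / 1.174 × 10⁻⁴⁴
  = 2.186 × 10⁶ m/s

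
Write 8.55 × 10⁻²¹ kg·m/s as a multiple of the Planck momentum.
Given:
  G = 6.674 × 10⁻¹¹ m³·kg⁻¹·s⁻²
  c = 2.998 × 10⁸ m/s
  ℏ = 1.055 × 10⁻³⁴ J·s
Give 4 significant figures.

1.310 × 10⁻²¹

Planck momentum: p_P = √(ℏc³/G) = 6.527 kg·m/s.
8.55 × 10⁻²¹ / 6.527 = 1.310 × 10⁻²¹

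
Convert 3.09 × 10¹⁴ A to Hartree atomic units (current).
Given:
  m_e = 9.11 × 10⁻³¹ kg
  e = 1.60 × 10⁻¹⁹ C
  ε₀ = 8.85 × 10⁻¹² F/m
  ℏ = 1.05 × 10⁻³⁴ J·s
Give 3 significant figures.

atomic unit of electric current: I_au = e E_h/ℏ = m_e e⁵/((4πε₀)²ℏ³) = 6.67 × 10⁻³ A.
3.09 × 10¹⁴ / 6.67 × 10⁻³ = 4.63 × 10¹⁶

4.63 × 10¹⁶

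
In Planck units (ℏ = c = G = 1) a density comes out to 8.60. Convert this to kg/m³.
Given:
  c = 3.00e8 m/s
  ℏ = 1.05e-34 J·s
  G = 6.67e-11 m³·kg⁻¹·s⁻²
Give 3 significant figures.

One Planck density: ρ_P = c⁵/(ℏG²) = 5.20e96 kg/m³.
8.60 × 5.20e96 kg/m³ = 4.47e97 kg/m³

4.47e97 kg/m³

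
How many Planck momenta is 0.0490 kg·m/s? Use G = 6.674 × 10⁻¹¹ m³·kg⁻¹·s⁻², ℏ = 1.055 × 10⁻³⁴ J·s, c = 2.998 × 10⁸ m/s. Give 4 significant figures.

7.508 × 10⁻³

Planck momentum: p_P = √(ℏc³/G) = 6.527 kg·m/s.
0.0490 / 6.527 = 7.508 × 10⁻³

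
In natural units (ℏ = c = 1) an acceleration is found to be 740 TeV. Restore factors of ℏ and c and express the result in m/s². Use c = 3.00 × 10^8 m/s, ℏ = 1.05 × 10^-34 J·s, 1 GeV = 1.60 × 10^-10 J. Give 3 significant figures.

3.38 × 10^38 m/s²

Acceleration is [L]/[T]² = c·[E]/ℏ.
1 GeV → c/ℏ × (1 GeV in J) = 4.57 × 10^32 m/s².
Convert the energy scale: 740 TeV = 7.40 × 10^5 GeV.
Result: 7.40 × 10^5 × 4.57 × 10^32 = 3.38 × 10^38 m/s².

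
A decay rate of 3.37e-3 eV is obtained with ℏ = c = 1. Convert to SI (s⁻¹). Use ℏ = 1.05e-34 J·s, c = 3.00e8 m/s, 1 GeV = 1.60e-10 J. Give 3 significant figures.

A rate is [E]/ℏ; divide by ℏ.
1 GeV → 1/ℏ × (1 GeV in J) = 1.52e24 s⁻¹.
Convert the energy scale: 3.37e-3 eV = 3.37e-12 GeV.
Result: 3.37e-12 × 1.52e24 = 5.14e12 s⁻¹.

5.14e12 s⁻¹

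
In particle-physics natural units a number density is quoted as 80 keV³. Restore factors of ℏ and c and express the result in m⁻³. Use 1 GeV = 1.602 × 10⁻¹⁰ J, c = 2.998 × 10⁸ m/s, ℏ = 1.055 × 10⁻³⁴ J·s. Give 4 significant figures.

Number density is [L]⁻³ = [E]³/(ℏc)³.
1 GeV³ → 1/(ℏc)³ × (1 GeV in J)³ = 1.299 × 10⁴⁷ m⁻³.
Convert the energy scale: 80 keV³ = 8.00 × 10⁻¹⁷ GeV³.
Result: 8.00 × 10⁻¹⁷ × 1.299 × 10⁴⁷ = 1.040 × 10³¹ m⁻³.

1.040 × 10³¹ m⁻³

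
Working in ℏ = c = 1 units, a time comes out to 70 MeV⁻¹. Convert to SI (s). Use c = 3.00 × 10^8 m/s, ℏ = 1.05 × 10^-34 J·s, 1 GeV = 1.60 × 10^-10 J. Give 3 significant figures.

A time is [E]⁻¹ in ℏ=c=1; restore one factor of ℏ.
1 GeV⁻¹ → ℏ × (1 GeV in J)⁻¹ = 6.56 × 10^-25 s.
Convert the energy scale: 70 MeV⁻¹ = 7.00 × 10^4 GeV⁻¹.
Result: 7.00 × 10^4 × 6.56 × 10^-25 = 4.59 × 10^-20 s.

4.59 × 10^-20 s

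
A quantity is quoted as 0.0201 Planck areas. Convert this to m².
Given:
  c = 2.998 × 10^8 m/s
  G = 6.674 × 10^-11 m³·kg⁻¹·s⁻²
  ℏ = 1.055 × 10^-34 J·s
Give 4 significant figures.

5.252 × 10^-72 m²

One Planck area: A_P = ℏG/c³ = 2.613 × 10^-70 m².
0.0201 × 2.613 × 10^-70 m² = 5.252 × 10^-72 m²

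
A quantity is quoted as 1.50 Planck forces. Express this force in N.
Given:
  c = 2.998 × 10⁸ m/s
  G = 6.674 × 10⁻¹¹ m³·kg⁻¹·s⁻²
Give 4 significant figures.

One Planck force: F_P = c⁴/G = 1.210 × 10⁴⁴ N.
1.50 × 1.210 × 10⁴⁴ N = 1.816 × 10⁴⁴ N

1.816 × 10⁴⁴ N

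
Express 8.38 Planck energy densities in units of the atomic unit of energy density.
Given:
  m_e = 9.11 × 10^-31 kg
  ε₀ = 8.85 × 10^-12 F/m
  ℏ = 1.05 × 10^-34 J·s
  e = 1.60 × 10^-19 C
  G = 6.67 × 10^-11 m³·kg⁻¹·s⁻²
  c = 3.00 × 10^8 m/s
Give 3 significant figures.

Planck energy density: u_P = c⁷/(ℏG²) = 4.68 × 10^113 J/m³
atomic unit of energy density: u_au = E_h/a₀³ = m_e⁴e¹⁰/((4πε₀)⁵ℏ⁸) = 3.01 × 10^13 J/m³
8.38 × 4.68 × 10^113 / 3.01 × 10^13 = 1.30 × 10^101

1.30 × 10^101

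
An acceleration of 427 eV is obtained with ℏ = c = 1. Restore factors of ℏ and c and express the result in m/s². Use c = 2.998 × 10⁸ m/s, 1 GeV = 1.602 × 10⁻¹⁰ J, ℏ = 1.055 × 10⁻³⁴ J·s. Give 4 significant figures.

Acceleration is [L]/[T]² = c·[E]/ℏ.
1 GeV → c/ℏ × (1 GeV in J) = 4.552 × 10³² m/s².
Convert the energy scale: 427 eV = 4.27 × 10⁻⁷ GeV.
Result: 4.27 × 10⁻⁷ × 4.552 × 10³² = 1.944 × 10²⁶ m/s².

1.944 × 10²⁶ m/s²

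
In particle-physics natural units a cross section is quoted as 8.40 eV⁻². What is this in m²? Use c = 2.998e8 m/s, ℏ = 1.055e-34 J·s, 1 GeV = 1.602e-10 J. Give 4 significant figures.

Area is [L]² = [E]⁻²·(ℏc)²; restore (ℏc)².
1 GeV⁻² → (ℏc)² × (1 GeV in J)⁻² = 3.898e-32 m².
Convert the energy scale: 8.40 eV⁻² = 8.40e18 GeV⁻².
Result: 8.40e18 × 3.898e-32 = 3.274e-13 m².

3.274e-13 m²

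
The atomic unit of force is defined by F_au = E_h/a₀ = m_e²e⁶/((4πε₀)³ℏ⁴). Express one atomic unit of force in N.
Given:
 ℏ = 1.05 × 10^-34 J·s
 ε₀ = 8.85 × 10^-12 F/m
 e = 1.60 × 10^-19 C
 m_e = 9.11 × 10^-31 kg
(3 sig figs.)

8.33 × 10^-8 N

F_au = E_h/a₀ = m_e²e⁶/((4πε₀)³ℏ⁴)
E_h = 4.38 × 10^-18 J
a₀ = 5.26 × 10^-11 m
E_h/a₀ = 8.33 × 10^-8 N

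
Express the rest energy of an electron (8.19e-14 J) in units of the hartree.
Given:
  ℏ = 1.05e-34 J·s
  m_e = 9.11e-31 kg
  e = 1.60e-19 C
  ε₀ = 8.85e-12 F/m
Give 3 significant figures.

hartree: E_h = m_e e⁴/(4πε₀ℏ)² = 4.38e-18 J.
8.19e-14 / 4.38e-18 = 1.87e4

1.87e4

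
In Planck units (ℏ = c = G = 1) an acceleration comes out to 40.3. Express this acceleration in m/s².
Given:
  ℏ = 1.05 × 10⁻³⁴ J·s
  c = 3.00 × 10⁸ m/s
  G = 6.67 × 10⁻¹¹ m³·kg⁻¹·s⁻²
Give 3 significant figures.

2.25 × 10⁵³ m/s²

One Planck acceleration: a_P = √(c⁷/(ℏG)) = 5.59 × 10⁵¹ m/s².
40.3 × 5.59 × 10⁵¹ m/s² = 2.25 × 10⁵³ m/s²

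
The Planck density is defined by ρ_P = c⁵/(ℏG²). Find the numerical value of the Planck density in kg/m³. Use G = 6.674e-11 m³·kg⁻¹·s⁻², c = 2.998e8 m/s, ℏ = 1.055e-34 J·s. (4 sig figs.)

ρ_P = c⁵/(ℏG²)
  = 2.422e42 / 4.699e-55
  = 5.154e96 kg/m³

5.154e96 kg/m³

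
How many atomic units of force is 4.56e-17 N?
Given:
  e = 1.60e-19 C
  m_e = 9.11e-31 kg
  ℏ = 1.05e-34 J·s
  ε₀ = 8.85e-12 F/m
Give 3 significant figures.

5.48e-10

atomic unit of force: F_au = E_h/a₀ = m_e²e⁶/((4πε₀)³ℏ⁴) = 8.33e-8 N.
4.56e-17 / 8.33e-8 = 5.48e-10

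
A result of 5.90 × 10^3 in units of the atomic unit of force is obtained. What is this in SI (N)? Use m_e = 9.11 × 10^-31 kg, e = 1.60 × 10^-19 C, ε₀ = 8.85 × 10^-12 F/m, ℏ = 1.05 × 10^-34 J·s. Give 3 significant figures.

One atomic unit of force: F_au = E_h/a₀ = m_e²e⁶/((4πε₀)³ℏ⁴) = 8.33 × 10^-8 N.
5.90 × 10^3 × 8.33 × 10^-8 N = 4.91 × 10^-4 N

4.91 × 10^-4 N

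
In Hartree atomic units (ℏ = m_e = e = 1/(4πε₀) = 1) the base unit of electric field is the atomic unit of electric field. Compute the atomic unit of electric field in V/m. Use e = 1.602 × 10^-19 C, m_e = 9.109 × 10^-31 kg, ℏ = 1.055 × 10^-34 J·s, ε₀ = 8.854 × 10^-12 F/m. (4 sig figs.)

5.131 × 10^11 V/m

E_au = E_h/(e a₀) = m_e²e⁵/((4πε₀)³ℏ⁴)
E_h = 4.354 × 10^-18 J
a₀ = 5.297 × 10^-11 m
E_h/(e·a₀) = 5.131 × 10^11 V/m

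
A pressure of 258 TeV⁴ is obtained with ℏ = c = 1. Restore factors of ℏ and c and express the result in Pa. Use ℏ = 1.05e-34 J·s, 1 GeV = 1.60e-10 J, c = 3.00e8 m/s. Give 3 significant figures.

Pressure is [E]/[L]³ = [E]⁴/(ℏc)³.
1 GeV⁴ → 1/(ℏc)³ × (1 GeV in J)⁴ = 2.10e37 Pa.
Convert the energy scale: 258 TeV⁴ = 2.58e14 GeV⁴.
Result: 2.58e14 × 2.10e37 = 5.41e51 Pa.

5.41e51 Pa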